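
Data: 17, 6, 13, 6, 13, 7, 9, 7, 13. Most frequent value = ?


Frequencies: 6:2, 7:2, 9:1, 13:3, 17:1
Max frequency = 3
Mode = 13

Mode = 13


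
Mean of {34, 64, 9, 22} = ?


Sum = 34 + 64 + 9 + 22 = 129
n = 4
Mean = 129/4 = 32.2500

Mean = 32.2500


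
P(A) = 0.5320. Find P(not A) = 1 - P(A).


P(not A) = 1 - 0.5320 = 0.4680

P(not A) = 0.4680


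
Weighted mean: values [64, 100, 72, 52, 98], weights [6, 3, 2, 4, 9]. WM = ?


Numerator = 64*6 + 100*3 + 72*2 + 52*4 + 98*9 = 1918
Denominator = 6 + 3 + 2 + 4 + 9 = 24
WM = 1918/24 = 79.9167

WM = 79.9167


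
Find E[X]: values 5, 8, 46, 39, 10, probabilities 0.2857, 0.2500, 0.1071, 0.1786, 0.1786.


E[X] = 5*0.2857 + 8*0.2500 + 46*0.1071 + 39*0.1786 + 10*0.1786
= 1.4285 + 2.0000 + 4.9266 + 6.9654 + 1.7860
= 17.1065

E[X] = 17.1065


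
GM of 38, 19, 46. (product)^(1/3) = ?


Product = 38 × 19 × 46 = 33212
GM = 33212^(1/3) = 32.1439

GM = 32.1439


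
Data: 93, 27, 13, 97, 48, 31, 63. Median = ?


Sorted: 13, 27, 31, 48, 63, 93, 97
n = 7 (odd)
Middle value = 48

Median = 48


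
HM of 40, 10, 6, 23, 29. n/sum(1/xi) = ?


Sum of reciprocals = 1/40 + 1/10 + 1/6 + 1/23 + 1/29 = 0.369628
HM = 5/0.369628 = 13.5271

HM = 13.5271


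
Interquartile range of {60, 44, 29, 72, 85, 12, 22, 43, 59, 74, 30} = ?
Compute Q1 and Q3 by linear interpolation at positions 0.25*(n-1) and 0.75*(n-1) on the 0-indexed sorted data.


Sorted: 12, 22, 29, 30, 43, 44, 59, 60, 72, 74, 85
Q1 (25th %ile) = 29.5000
Q3 (75th %ile) = 66.0000
IQR = 66.0000 - 29.5000 = 36.5000

IQR = 36.5000


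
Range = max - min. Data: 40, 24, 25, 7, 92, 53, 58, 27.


Max = 92, Min = 7
Range = 92 - 7 = 85

Range = 85


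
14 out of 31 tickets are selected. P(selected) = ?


P = 14/31 = 0.4516

P = 0.4516


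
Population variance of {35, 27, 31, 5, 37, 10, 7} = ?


Mean = 21.7143
Squared deviations: 176.5102, 27.9388, 86.2245, 279.3673, 233.6531, 137.2245, 216.5102
Sum = 1157.4286
Variance = 1157.4286/7 = 165.3469

Variance = 165.3469


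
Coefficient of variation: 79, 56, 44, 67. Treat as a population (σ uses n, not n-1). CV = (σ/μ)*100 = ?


Mean = 61.5000
SD = 12.9711
CV = (12.9711/61.5000)*100 = 21.0913%

CV = 21.0913%


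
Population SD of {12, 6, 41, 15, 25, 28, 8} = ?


Mean = 19.2857
Variance = 136.4898
SD = sqrt(136.4898) = 11.6829

SD = 11.6829


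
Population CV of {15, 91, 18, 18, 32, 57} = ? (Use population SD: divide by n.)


Mean = 38.5000
SD = 27.4879
CV = (27.4879/38.5000)*100 = 71.3971%

CV = 71.3971%


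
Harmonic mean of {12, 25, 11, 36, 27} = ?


Sum of reciprocals = 1/12 + 1/25 + 1/11 + 1/36 + 1/27 = 0.279057
HM = 5/0.279057 = 17.9175

HM = 17.9175


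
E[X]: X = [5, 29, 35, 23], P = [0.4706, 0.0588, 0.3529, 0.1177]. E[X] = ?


E[X] = 5*0.4706 + 29*0.0588 + 35*0.3529 + 23*0.1177
= 2.3530 + 1.7052 + 12.3515 + 2.7071
= 19.1168

E[X] = 19.1168


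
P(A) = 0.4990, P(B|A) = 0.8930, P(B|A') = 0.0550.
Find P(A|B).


P(B) = P(B|A)*P(A) + P(B|A')*P(A')
= 0.8930*0.4990 + 0.0550*0.5010
= 0.445607 + 0.027555 = 0.473162
P(A|B) = 0.445607/0.473162 = 0.9418

P(A|B) = 0.9418


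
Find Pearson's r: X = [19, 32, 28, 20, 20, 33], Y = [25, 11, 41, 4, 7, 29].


Mean X = 25.3333, Mean Y = 19.5000
SD X = 5.878397, SD Y = 13.238202
Cov = 31.333333
r = 31.333333/(5.878397*13.238202) = 0.4026

r = 0.4026


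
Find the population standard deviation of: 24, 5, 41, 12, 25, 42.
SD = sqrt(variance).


Mean = 24.8333
Variance = 185.8056
SD = sqrt(185.8056) = 13.6311

SD = 13.6311


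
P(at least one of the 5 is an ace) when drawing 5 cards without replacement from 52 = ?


P(at least one) = 1 - P(none)
P(none) = (48/52) × (47/51) × (46/50) × (45/49) × (44/48) = 0.658842
P(at least one) = 1 - 0.658842 = 0.3412

P = 0.3412


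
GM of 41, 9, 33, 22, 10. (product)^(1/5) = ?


Product = 41 × 9 × 33 × 22 × 10 = 2678940
GM = 2678940^(1/5) = 19.3016

GM = 19.3016


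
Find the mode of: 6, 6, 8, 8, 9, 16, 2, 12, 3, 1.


Frequencies: 1:1, 2:1, 3:1, 6:2, 8:2, 9:1, 12:1, 16:1
Max frequency = 2
Mode = 6, 8

Mode = 6, 8


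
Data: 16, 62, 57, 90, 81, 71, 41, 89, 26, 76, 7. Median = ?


Sorted: 7, 16, 26, 41, 57, 62, 71, 76, 81, 89, 90
n = 11 (odd)
Middle value = 62

Median = 62


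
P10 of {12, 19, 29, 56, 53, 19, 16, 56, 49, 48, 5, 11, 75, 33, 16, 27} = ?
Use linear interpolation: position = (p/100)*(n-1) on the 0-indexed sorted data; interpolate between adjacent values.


Sorted: 5, 11, 12, 16, 16, 19, 19, 27, 29, 33, 48, 49, 53, 56, 56, 75
n = 16
Index = 10/100 * 15 = 1.5000
Lower = data[1] = 11, Upper = data[2] = 12
P10 = 11 + 0.5000*(1) = 11.5000

P10 = 11.5000


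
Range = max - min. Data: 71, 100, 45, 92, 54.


Max = 100, Min = 45
Range = 100 - 45 = 55

Range = 55


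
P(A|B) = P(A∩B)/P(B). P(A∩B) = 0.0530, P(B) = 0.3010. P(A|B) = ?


P(A|B) = 0.0530/0.3010 = 0.1761

P(A|B) = 0.1761


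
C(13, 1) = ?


C(13,1) = 13!/(1! × 12!)
= 6227020800/(1 × 479001600)
= 13

C(13,1) = 13


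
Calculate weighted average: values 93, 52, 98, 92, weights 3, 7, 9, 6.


Numerator = 93*3 + 52*7 + 98*9 + 92*6 = 2077
Denominator = 3 + 7 + 9 + 6 = 25
WM = 2077/25 = 83.0800

WM = 83.0800


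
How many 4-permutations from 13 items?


P(13,4) = 13!/9!
= 6227020800/362880
= 17160

P(13,4) = 17160


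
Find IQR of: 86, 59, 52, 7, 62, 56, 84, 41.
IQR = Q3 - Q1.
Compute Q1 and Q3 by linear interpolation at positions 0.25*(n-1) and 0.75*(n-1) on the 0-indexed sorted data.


Sorted: 7, 41, 52, 56, 59, 62, 84, 86
Q1 (25th %ile) = 49.2500
Q3 (75th %ile) = 67.5000
IQR = 67.5000 - 49.2500 = 18.2500

IQR = 18.2500


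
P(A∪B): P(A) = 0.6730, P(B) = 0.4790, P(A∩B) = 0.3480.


P(A∪B) = 0.6730 + 0.4790 - 0.3480
= 1.1520 - 0.3480
= 0.8040

P(A∪B) = 0.8040


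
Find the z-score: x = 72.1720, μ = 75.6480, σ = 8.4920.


z = (72.1720 - 75.6480)/8.4920
= -3.4760/8.4920
= -0.4093

z = -0.4093


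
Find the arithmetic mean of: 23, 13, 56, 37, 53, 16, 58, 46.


Sum = 23 + 13 + 56 + 37 + 53 + 16 + 58 + 46 = 302
n = 8
Mean = 302/8 = 37.7500

Mean = 37.7500


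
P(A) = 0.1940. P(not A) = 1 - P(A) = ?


P(not A) = 1 - 0.1940 = 0.8060

P(not A) = 0.8060


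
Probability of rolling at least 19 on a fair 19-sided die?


Favorable outcomes (roll ≥ 19): 1
Total outcomes = 19
P = 1/19 = 0.0526

P = 0.0526


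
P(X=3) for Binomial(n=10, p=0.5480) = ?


C(10,3) = 120
p^3 = 0.164567
(1-p)^7 = 0.003855
P = 120 * 0.164567 * 0.003855 = 0.0761

P(X=3) = 0.0761


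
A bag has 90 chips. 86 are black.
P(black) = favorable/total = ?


P = 86/90 = 0.9556

P = 0.9556


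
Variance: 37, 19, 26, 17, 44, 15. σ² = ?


Mean = 26.3333
Squared deviations: 113.7778, 53.7778, 0.1111, 87.1111, 312.1111, 128.4444
Sum = 695.3333
Variance = 695.3333/6 = 115.8889

Variance = 115.8889


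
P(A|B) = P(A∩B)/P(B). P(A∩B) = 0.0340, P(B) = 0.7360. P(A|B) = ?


P(A|B) = 0.0340/0.7360 = 0.0462

P(A|B) = 0.0462


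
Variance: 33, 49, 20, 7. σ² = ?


Mean = 27.2500
Squared deviations: 33.0625, 473.0625, 52.5625, 410.0625
Sum = 968.7500
Variance = 968.7500/4 = 242.1875

Variance = 242.1875


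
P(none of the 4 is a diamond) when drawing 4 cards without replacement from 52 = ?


P(no diamonds) = (39/52) × (38/51) × (37/50) × (36/49)
= 0.3038

P = 0.3038


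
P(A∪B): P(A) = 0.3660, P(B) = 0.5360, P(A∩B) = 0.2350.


P(A∪B) = 0.3660 + 0.5360 - 0.2350
= 0.9020 - 0.2350
= 0.6670

P(A∪B) = 0.6670


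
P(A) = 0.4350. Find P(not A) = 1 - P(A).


P(not A) = 1 - 0.4350 = 0.5650

P(not A) = 0.5650


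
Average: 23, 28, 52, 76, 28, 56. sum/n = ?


Sum = 23 + 28 + 52 + 76 + 28 + 56 = 263
n = 6
Mean = 263/6 = 43.8333

Mean = 43.8333


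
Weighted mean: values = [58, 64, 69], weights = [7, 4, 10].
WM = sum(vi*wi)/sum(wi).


Numerator = 58*7 + 64*4 + 69*10 = 1352
Denominator = 7 + 4 + 10 = 21
WM = 1352/21 = 64.3810

WM = 64.3810


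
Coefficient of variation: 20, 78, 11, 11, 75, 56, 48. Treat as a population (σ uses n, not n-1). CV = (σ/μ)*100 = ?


Mean = 42.7143
SD = 26.7780
CV = (26.7780/42.7143)*100 = 62.6910%

CV = 62.6910%


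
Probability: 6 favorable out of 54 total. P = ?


P = 6/54 = 0.1111

P = 0.1111


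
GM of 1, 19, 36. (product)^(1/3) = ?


Product = 1 × 19 × 36 = 684
GM = 684^(1/3) = 8.8109

GM = 8.8109


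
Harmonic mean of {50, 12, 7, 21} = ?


Sum of reciprocals = 1/50 + 1/12 + 1/7 + 1/21 = 0.293810
HM = 4/0.293810 = 13.6143

HM = 13.6143


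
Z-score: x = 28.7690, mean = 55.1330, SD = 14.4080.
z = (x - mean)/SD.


z = (28.7690 - 55.1330)/14.4080
= -26.3640/14.4080
= -1.8298

z = -1.8298


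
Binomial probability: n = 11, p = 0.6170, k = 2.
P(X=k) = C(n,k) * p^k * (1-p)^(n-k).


C(11,2) = 55
p^2 = 0.380689
(1-p)^9 = 0.000177
P = 55 * 0.380689 * 0.000177 = 0.0037

P(X=2) = 0.0037


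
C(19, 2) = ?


C(19,2) = 19!/(2! × 17!)
= 121645100408832000/(2 × 355687428096000)
= 171

C(19,2) = 171


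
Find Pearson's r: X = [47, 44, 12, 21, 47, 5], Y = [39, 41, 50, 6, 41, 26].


Mean X = 29.3333, Mean Y = 33.8333
SD X = 17.326922, SD Y = 14.299378
Cov = 77.555556
r = 77.555556/(17.326922*14.299378) = 0.3130

r = 0.3130


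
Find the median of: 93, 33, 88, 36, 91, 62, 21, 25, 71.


Sorted: 21, 25, 33, 36, 62, 71, 88, 91, 93
n = 9 (odd)
Middle value = 62

Median = 62


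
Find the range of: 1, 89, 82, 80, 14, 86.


Max = 89, Min = 1
Range = 89 - 1 = 88

Range = 88


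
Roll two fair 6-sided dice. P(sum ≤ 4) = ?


Total outcomes = 6×6 = 36
Favorable (sum ≤ 4): 6
P = 6/36 = 0.1667

P = 0.1667


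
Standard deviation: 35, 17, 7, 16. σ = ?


Mean = 18.7500
Variance = 103.1875
SD = sqrt(103.1875) = 10.1581

SD = 10.1581


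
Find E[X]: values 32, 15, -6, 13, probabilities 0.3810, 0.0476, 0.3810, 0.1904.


E[X] = 32*0.3810 + 15*0.0476 - 6*0.3810 + 13*0.1904
= 12.1920 + 0.7140 - 2.2860 + 2.4752
= 13.0952

E[X] = 13.0952


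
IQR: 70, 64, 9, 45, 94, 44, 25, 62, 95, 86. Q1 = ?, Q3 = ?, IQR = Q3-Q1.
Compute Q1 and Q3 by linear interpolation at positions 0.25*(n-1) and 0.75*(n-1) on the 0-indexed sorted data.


Sorted: 9, 25, 44, 45, 62, 64, 70, 86, 94, 95
Q1 (25th %ile) = 44.2500
Q3 (75th %ile) = 82.0000
IQR = 82.0000 - 44.2500 = 37.7500

IQR = 37.7500


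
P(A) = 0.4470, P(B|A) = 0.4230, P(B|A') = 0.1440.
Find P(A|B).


P(B) = P(B|A)*P(A) + P(B|A')*P(A')
= 0.4230*0.4470 + 0.1440*0.5530
= 0.189081 + 0.079632 = 0.268713
P(A|B) = 0.189081/0.268713 = 0.7037

P(A|B) = 0.7037


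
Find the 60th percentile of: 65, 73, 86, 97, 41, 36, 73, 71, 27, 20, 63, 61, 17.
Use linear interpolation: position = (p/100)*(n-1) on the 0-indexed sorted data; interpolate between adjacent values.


Sorted: 17, 20, 27, 36, 41, 61, 63, 65, 71, 73, 73, 86, 97
n = 13
Index = 60/100 * 12 = 7.2000
Lower = data[7] = 65, Upper = data[8] = 71
P60 = 65 + 0.2000*(6) = 66.2000

P60 = 66.2000


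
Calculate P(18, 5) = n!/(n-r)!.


P(18,5) = 18!/13!
= 6402373705728000/6227020800
= 1028160

P(18,5) = 1028160


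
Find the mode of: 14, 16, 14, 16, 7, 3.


Frequencies: 3:1, 7:1, 14:2, 16:2
Max frequency = 2
Mode = 14, 16

Mode = 14, 16


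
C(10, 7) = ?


C(10,7) = 10!/(7! × 3!)
= 3628800/(5040 × 6)
= 120

C(10,7) = 120


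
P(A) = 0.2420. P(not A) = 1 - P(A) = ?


P(not A) = 1 - 0.2420 = 0.7580

P(not A) = 0.7580


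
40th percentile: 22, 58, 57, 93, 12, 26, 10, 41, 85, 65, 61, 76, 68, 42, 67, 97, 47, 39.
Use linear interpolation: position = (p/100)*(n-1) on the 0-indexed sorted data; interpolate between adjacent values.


Sorted: 10, 12, 22, 26, 39, 41, 42, 47, 57, 58, 61, 65, 67, 68, 76, 85, 93, 97
n = 18
Index = 40/100 * 17 = 6.8000
Lower = data[6] = 42, Upper = data[7] = 47
P40 = 42 + 0.8000*(5) = 46.0000

P40 = 46.0000


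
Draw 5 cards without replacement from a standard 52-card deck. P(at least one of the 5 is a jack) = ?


P(at least one) = 1 - P(none)
P(none) = (48/52) × (47/51) × (46/50) × (45/49) × (44/48) = 0.658842
P(at least one) = 1 - 0.658842 = 0.3412

P = 0.3412


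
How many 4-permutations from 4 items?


P(4,4) = 4!/0!
= 24/1
= 24

P(4,4) = 24


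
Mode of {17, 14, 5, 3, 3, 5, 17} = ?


Frequencies: 3:2, 5:2, 14:1, 17:2
Max frequency = 2
Mode = 3, 5, 17

Mode = 3, 5, 17


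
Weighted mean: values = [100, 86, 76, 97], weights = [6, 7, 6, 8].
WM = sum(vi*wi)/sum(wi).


Numerator = 100*6 + 86*7 + 76*6 + 97*8 = 2434
Denominator = 6 + 7 + 6 + 8 = 27
WM = 2434/27 = 90.1481

WM = 90.1481


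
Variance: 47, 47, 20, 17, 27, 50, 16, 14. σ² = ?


Mean = 29.7500
Squared deviations: 297.5625, 297.5625, 95.0625, 162.5625, 7.5625, 410.0625, 189.0625, 248.0625
Sum = 1707.5000
Variance = 1707.5000/8 = 213.4375

Variance = 213.4375


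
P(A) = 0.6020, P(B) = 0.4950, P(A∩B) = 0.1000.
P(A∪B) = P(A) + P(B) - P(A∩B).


P(A∪B) = 0.6020 + 0.4950 - 0.1000
= 1.0970 - 0.1000
= 0.9970

P(A∪B) = 0.9970


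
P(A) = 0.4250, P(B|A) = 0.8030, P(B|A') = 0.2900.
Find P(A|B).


P(B) = P(B|A)*P(A) + P(B|A')*P(A')
= 0.8030*0.4250 + 0.2900*0.5750
= 0.341275 + 0.166750 = 0.508025
P(A|B) = 0.341275/0.508025 = 0.6718

P(A|B) = 0.6718


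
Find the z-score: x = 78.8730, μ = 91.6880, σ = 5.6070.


z = (78.8730 - 91.6880)/5.6070
= -12.8150/5.6070
= -2.2855

z = -2.2855


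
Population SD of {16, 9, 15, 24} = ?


Mean = 16.0000
Variance = 28.5000
SD = sqrt(28.5000) = 5.3385

SD = 5.3385


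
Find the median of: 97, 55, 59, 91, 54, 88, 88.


Sorted: 54, 55, 59, 88, 88, 91, 97
n = 7 (odd)
Middle value = 88

Median = 88


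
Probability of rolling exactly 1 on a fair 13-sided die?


Favorable outcomes (roll = 1): 1
Total outcomes = 13
P = 1/13 = 0.0769

P = 0.0769


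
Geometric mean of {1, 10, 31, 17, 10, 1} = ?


Product = 1 × 10 × 31 × 17 × 10 × 1 = 52700
GM = 52700^(1/6) = 6.1231

GM = 6.1231


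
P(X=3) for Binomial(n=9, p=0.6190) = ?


C(9,3) = 84
p^3 = 0.237177
(1-p)^6 = 0.003059
P = 84 * 0.237177 * 0.003059 = 0.0609

P(X=3) = 0.0609


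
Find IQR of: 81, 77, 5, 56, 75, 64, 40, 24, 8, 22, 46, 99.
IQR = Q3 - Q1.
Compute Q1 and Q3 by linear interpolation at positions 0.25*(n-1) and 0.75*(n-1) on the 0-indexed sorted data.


Sorted: 5, 8, 22, 24, 40, 46, 56, 64, 75, 77, 81, 99
Q1 (25th %ile) = 23.5000
Q3 (75th %ile) = 75.5000
IQR = 75.5000 - 23.5000 = 52.0000

IQR = 52.0000


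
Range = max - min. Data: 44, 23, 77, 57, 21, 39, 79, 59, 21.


Max = 79, Min = 21
Range = 79 - 21 = 58

Range = 58


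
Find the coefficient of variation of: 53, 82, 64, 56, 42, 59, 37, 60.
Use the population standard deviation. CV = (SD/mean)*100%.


Mean = 56.6250
SD = 12.8835
CV = (12.8835/56.6250)*100 = 22.7523%

CV = 22.7523%


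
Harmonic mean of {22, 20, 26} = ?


Sum of reciprocals = 1/22 + 1/20 + 1/26 = 0.133916
HM = 3/0.133916 = 22.4021

HM = 22.4021


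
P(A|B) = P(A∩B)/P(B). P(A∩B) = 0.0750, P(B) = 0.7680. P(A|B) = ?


P(A|B) = 0.0750/0.7680 = 0.0977

P(A|B) = 0.0977


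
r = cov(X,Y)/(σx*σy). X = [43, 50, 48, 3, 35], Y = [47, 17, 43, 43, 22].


Mean X = 35.8000, Mean Y = 34.4000
SD X = 17.197674, SD Y = 12.354756
Cov = -64.720000
r = -64.720000/(17.197674*12.354756) = -0.3046

r = -0.3046


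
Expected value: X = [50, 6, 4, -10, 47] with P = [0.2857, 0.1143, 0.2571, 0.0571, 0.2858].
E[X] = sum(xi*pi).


E[X] = 50*0.2857 + 6*0.1143 + 4*0.2571 - 10*0.0571 + 47*0.2858
= 14.2850 + 0.6858 + 1.0284 - 0.5710 + 13.4326
= 28.8608

E[X] = 28.8608


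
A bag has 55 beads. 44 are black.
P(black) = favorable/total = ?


P = 44/55 = 0.8000

P = 0.8000


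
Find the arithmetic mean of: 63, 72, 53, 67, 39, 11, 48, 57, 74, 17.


Sum = 63 + 72 + 53 + 67 + 39 + 11 + 48 + 57 + 74 + 17 = 501
n = 10
Mean = 501/10 = 50.1000

Mean = 50.1000


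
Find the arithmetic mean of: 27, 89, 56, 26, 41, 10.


Sum = 27 + 89 + 56 + 26 + 41 + 10 = 249
n = 6
Mean = 249/6 = 41.5000

Mean = 41.5000


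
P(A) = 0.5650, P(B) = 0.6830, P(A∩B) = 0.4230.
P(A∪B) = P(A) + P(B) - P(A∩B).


P(A∪B) = 0.5650 + 0.6830 - 0.4230
= 1.2480 - 0.4230
= 0.8250

P(A∪B) = 0.8250


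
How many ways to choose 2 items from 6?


C(6,2) = 6!/(2! × 4!)
= 720/(2 × 24)
= 15

C(6,2) = 15


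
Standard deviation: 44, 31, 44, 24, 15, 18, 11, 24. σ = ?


Mean = 26.3750
Variance = 136.2344
SD = sqrt(136.2344) = 11.6719

SD = 11.6719


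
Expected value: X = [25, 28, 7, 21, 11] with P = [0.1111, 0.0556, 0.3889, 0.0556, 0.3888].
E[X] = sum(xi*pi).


E[X] = 25*0.1111 + 28*0.0556 + 7*0.3889 + 21*0.0556 + 11*0.3888
= 2.7775 + 1.5568 + 2.7223 + 1.1676 + 4.2768
= 12.5010

E[X] = 12.5010


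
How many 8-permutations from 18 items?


P(18,8) = 18!/10!
= 6402373705728000/3628800
= 1764322560

P(18,8) = 1764322560


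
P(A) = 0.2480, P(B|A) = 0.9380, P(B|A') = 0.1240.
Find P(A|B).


P(B) = P(B|A)*P(A) + P(B|A')*P(A')
= 0.9380*0.2480 + 0.1240*0.7520
= 0.232624 + 0.093248 = 0.325872
P(A|B) = 0.232624/0.325872 = 0.7139

P(A|B) = 0.7139


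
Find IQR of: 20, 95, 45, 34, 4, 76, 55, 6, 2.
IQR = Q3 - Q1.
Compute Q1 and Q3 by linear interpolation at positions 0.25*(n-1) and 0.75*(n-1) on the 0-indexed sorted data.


Sorted: 2, 4, 6, 20, 34, 45, 55, 76, 95
Q1 (25th %ile) = 6.0000
Q3 (75th %ile) = 55.0000
IQR = 55.0000 - 6.0000 = 49.0000

IQR = 49.0000


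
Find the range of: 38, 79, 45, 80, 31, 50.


Max = 80, Min = 31
Range = 80 - 31 = 49

Range = 49


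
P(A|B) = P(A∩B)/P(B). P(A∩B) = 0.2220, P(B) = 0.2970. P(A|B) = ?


P(A|B) = 0.2220/0.2970 = 0.7475

P(A|B) = 0.7475


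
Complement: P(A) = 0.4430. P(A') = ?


P(not A) = 1 - 0.4430 = 0.5570

P(not A) = 0.5570


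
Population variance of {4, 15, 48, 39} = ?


Mean = 26.5000
Squared deviations: 506.2500, 132.2500, 462.2500, 156.2500
Sum = 1257.0000
Variance = 1257.0000/4 = 314.2500

Variance = 314.2500


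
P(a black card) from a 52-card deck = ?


26 black cards in 52 cards
P = 26/52 = 0.5000

P = 0.5000


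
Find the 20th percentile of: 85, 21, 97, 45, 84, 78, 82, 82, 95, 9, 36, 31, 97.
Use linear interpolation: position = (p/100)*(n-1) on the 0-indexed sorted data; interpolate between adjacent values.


Sorted: 9, 21, 31, 36, 45, 78, 82, 82, 84, 85, 95, 97, 97
n = 13
Index = 20/100 * 12 = 2.4000
Lower = data[2] = 31, Upper = data[3] = 36
P20 = 31 + 0.4000*(5) = 33.0000

P20 = 33.0000


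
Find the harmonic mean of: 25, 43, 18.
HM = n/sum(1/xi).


Sum of reciprocals = 1/25 + 1/43 + 1/18 = 0.118811
HM = 3/0.118811 = 25.2501

HM = 25.2501


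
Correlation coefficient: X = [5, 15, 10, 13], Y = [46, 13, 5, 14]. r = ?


Mean X = 10.7500, Mean Y = 19.5000
SD X = 3.766630, SD Y = 15.692355
Cov = -45.375000
r = -45.375000/(3.766630*15.692355) = -0.7677

r = -0.7677


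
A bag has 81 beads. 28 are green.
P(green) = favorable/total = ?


P = 28/81 = 0.3457

P = 0.3457


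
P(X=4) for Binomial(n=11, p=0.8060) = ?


C(11,4) = 330
p^4 = 0.422027
(1-p)^7 = 1.034218e-05
P = 330 * 0.422027 * 1.034218e-05 = 0.0014

P(X=4) = 0.0014


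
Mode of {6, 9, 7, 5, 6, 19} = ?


Frequencies: 5:1, 6:2, 7:1, 9:1, 19:1
Max frequency = 2
Mode = 6

Mode = 6


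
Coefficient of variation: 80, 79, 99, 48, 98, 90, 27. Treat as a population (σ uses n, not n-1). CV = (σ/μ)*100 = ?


Mean = 74.4286
SD = 25.0762
CV = (25.0762/74.4286)*100 = 33.6916%

CV = 33.6916%


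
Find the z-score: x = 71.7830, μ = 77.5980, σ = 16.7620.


z = (71.7830 - 77.5980)/16.7620
= -5.8150/16.7620
= -0.3469

z = -0.3469


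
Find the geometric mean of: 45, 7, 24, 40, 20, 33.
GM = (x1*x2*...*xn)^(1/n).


Product = 45 × 7 × 24 × 40 × 20 × 33 = 199584000
GM = 199584000^(1/6) = 24.1743

GM = 24.1743


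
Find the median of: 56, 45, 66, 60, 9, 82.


Sorted: 9, 45, 56, 60, 66, 82
n = 6 (even)
Middle values: 56 and 60
Median = (56+60)/2 = 58.0000

Median = 58.0000


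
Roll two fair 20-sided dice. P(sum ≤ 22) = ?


Total outcomes = 20×20 = 400
Favorable (sum ≤ 22): 229
P = 229/400 = 0.5725

P = 0.5725


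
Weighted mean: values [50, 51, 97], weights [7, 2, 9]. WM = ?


Numerator = 50*7 + 51*2 + 97*9 = 1325
Denominator = 7 + 2 + 9 = 18
WM = 1325/18 = 73.6111

WM = 73.6111


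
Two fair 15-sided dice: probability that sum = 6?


Total outcomes = 15×15 = 225
Favorable (sum = 6): 5
P = 5/225 = 0.0222

P = 0.0222


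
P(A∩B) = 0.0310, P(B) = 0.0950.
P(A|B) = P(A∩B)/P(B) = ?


P(A|B) = 0.0310/0.0950 = 0.3263

P(A|B) = 0.3263


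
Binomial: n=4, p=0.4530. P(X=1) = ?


C(4,1) = 4
p^1 = 0.453000
(1-p)^3 = 0.163667
P = 4 * 0.453000 * 0.163667 = 0.2966

P(X=1) = 0.2966


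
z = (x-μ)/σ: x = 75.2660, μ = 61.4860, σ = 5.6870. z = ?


z = (75.2660 - 61.4860)/5.6870
= 13.7800/5.6870
= 2.4231

z = 2.4231


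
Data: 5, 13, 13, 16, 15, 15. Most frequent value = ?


Frequencies: 5:1, 13:2, 15:2, 16:1
Max frequency = 2
Mode = 13, 15

Mode = 13, 15


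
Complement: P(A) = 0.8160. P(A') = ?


P(not A) = 1 - 0.8160 = 0.1840

P(not A) = 0.1840


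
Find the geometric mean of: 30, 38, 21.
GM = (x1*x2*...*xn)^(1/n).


Product = 30 × 38 × 21 = 23940
GM = 23940^(1/3) = 28.8209

GM = 28.8209


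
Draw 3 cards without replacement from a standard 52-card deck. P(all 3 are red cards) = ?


P(all red cards) = (26/52) × (25/51) × (24/50)
= 0.1176

P = 0.1176


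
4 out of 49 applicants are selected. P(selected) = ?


P = 4/49 = 0.0816

P = 0.0816


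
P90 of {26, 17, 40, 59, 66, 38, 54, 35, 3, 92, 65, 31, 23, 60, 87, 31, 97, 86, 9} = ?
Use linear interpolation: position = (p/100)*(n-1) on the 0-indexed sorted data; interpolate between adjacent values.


Sorted: 3, 9, 17, 23, 26, 31, 31, 35, 38, 40, 54, 59, 60, 65, 66, 86, 87, 92, 97
n = 19
Index = 90/100 * 18 = 16.2000
Lower = data[16] = 87, Upper = data[17] = 92
P90 = 87 + 0.2000*(5) = 88.0000

P90 = 88.0000


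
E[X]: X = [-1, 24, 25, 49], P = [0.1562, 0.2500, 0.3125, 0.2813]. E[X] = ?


E[X] = -1*0.1562 + 24*0.2500 + 25*0.3125 + 49*0.2813
= -0.1562 + 6.0000 + 7.8125 + 13.7837
= 27.4400

E[X] = 27.4400


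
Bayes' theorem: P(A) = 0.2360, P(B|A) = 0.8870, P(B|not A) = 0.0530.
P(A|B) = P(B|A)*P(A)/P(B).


P(B) = P(B|A)*P(A) + P(B|A')*P(A')
= 0.8870*0.2360 + 0.0530*0.7640
= 0.209332 + 0.040492 = 0.249824
P(A|B) = 0.209332/0.249824 = 0.8379

P(A|B) = 0.8379


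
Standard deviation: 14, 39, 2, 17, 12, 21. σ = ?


Mean = 17.5000
Variance = 126.2500
SD = sqrt(126.2500) = 11.2361

SD = 11.2361


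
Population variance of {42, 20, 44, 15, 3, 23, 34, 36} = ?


Mean = 27.1250
Squared deviations: 221.2656, 50.7656, 284.7656, 147.0156, 582.0156, 17.0156, 47.2656, 78.7656
Sum = 1428.8750
Variance = 1428.8750/8 = 178.6094

Variance = 178.6094


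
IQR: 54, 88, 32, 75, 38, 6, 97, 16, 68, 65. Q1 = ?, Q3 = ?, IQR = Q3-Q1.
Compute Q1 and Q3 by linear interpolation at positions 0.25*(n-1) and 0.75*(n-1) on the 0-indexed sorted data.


Sorted: 6, 16, 32, 38, 54, 65, 68, 75, 88, 97
Q1 (25th %ile) = 33.5000
Q3 (75th %ile) = 73.2500
IQR = 73.2500 - 33.5000 = 39.7500

IQR = 39.7500


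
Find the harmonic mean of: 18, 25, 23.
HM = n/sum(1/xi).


Sum of reciprocals = 1/18 + 1/25 + 1/23 = 0.139034
HM = 3/0.139034 = 21.5775

HM = 21.5775


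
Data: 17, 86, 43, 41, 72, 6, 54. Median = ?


Sorted: 6, 17, 41, 43, 54, 72, 86
n = 7 (odd)
Middle value = 43

Median = 43


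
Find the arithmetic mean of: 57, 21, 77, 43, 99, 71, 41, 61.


Sum = 57 + 21 + 77 + 43 + 99 + 71 + 41 + 61 = 470
n = 8
Mean = 470/8 = 58.7500

Mean = 58.7500


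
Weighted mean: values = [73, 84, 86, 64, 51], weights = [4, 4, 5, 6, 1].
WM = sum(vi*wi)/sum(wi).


Numerator = 73*4 + 84*4 + 86*5 + 64*6 + 51*1 = 1493
Denominator = 4 + 4 + 5 + 6 + 1 = 20
WM = 1493/20 = 74.6500

WM = 74.6500


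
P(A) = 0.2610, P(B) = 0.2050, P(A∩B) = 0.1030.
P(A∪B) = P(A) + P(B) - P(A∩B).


P(A∪B) = 0.2610 + 0.2050 - 0.1030
= 0.4660 - 0.1030
= 0.3630

P(A∪B) = 0.3630


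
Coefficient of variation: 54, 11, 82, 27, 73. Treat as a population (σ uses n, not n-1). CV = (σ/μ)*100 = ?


Mean = 49.4000
SD = 26.8968
CV = (26.8968/49.4000)*100 = 54.4470%

CV = 54.4470%


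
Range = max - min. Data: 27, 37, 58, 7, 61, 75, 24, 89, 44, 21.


Max = 89, Min = 7
Range = 89 - 7 = 82

Range = 82


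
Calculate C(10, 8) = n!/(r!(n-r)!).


C(10,8) = 10!/(8! × 2!)
= 3628800/(40320 × 2)
= 45

C(10,8) = 45


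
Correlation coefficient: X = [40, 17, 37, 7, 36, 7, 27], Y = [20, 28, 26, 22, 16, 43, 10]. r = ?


Mean X = 24.4286, Mean Y = 23.5714
SD X = 13.113321, SD Y = 9.707981
Cov = -70.244898
r = -70.244898/(13.113321*9.707981) = -0.5518

r = -0.5518


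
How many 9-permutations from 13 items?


P(13,9) = 13!/4!
= 6227020800/24
= 259459200

P(13,9) = 259459200


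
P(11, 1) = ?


P(11,1) = 11!/10!
= 39916800/3628800
= 11

P(11,1) = 11


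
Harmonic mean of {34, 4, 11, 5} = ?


Sum of reciprocals = 1/34 + 1/4 + 1/11 + 1/5 = 0.570321
HM = 4/0.570321 = 7.0136

HM = 7.0136


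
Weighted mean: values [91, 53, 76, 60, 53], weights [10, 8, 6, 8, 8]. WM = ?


Numerator = 91*10 + 53*8 + 76*6 + 60*8 + 53*8 = 2694
Denominator = 10 + 8 + 6 + 8 + 8 = 40
WM = 2694/40 = 67.3500

WM = 67.3500


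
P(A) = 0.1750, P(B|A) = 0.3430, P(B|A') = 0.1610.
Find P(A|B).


P(B) = P(B|A)*P(A) + P(B|A')*P(A')
= 0.3430*0.1750 + 0.1610*0.8250
= 0.060025 + 0.132825 = 0.192850
P(A|B) = 0.060025/0.192850 = 0.3113

P(A|B) = 0.3113


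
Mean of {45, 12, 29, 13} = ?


Sum = 45 + 12 + 29 + 13 = 99
n = 4
Mean = 99/4 = 24.7500

Mean = 24.7500


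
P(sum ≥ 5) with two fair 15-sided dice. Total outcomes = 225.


Total outcomes = 15×15 = 225
Favorable (sum ≥ 5): 219
P = 219/225 = 0.9733

P = 0.9733


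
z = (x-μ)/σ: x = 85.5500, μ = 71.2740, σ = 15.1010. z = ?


z = (85.5500 - 71.2740)/15.1010
= 14.2760/15.1010
= 0.9454

z = 0.9454


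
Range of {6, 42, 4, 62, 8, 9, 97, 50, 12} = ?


Max = 97, Min = 4
Range = 97 - 4 = 93

Range = 93


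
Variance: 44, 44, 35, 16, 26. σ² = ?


Mean = 33.0000
Squared deviations: 121.0000, 121.0000, 4.0000, 289.0000, 49.0000
Sum = 584.0000
Variance = 584.0000/5 = 116.8000

Variance = 116.8000


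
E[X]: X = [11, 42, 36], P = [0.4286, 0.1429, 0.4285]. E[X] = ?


E[X] = 11*0.4286 + 42*0.1429 + 36*0.4285
= 4.7146 + 6.0018 + 15.4260
= 26.1424

E[X] = 26.1424


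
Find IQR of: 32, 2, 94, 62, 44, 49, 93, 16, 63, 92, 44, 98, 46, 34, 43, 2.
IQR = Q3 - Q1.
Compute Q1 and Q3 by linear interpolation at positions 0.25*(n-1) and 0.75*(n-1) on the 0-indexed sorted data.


Sorted: 2, 2, 16, 32, 34, 43, 44, 44, 46, 49, 62, 63, 92, 93, 94, 98
Q1 (25th %ile) = 33.5000
Q3 (75th %ile) = 70.2500
IQR = 70.2500 - 33.5000 = 36.7500

IQR = 36.7500


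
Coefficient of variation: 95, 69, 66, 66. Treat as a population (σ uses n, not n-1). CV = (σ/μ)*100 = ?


Mean = 74.0000
SD = 12.1861
CV = (12.1861/74.0000)*100 = 16.4676%

CV = 16.4676%


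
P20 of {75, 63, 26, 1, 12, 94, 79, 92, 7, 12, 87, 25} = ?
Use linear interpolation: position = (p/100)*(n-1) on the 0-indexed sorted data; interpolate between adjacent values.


Sorted: 1, 7, 12, 12, 25, 26, 63, 75, 79, 87, 92, 94
n = 12
Index = 20/100 * 11 = 2.2000
Lower = data[2] = 12, Upper = data[3] = 12
P20 = 12 + 0.2000*(0) = 12.0000

P20 = 12.0000


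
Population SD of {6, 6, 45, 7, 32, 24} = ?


Mean = 20.0000
Variance = 224.3333
SD = sqrt(224.3333) = 14.9778

SD = 14.9778


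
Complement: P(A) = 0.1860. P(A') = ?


P(not A) = 1 - 0.1860 = 0.8140

P(not A) = 0.8140


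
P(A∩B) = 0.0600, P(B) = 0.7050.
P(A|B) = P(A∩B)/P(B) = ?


P(A|B) = 0.0600/0.7050 = 0.0851

P(A|B) = 0.0851


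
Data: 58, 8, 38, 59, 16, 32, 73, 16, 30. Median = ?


Sorted: 8, 16, 16, 30, 32, 38, 58, 59, 73
n = 9 (odd)
Middle value = 32

Median = 32


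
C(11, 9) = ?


C(11,9) = 11!/(9! × 2!)
= 39916800/(362880 × 2)
= 55

C(11,9) = 55


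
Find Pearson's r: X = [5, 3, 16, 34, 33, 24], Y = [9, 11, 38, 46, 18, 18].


Mean X = 19.1667, Mean Y = 23.3333
SD X = 12.293856, SD Y = 13.804186
Cov = 98.777778
r = 98.777778/(12.293856*13.804186) = 0.5821

r = 0.5821


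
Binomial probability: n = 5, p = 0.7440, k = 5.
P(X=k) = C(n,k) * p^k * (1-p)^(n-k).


C(5,5) = 1
p^5 = 0.227963
(1-p)^0 = 1.000000
P = 1 * 0.227963 * 1.000000 = 0.2280

P(X=5) = 0.2280


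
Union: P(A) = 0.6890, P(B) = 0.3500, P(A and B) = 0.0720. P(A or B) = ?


P(A∪B) = 0.6890 + 0.3500 - 0.0720
= 1.0390 - 0.0720
= 0.9670

P(A∪B) = 0.9670


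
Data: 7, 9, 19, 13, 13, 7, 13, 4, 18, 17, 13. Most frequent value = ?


Frequencies: 4:1, 7:2, 9:1, 13:4, 17:1, 18:1, 19:1
Max frequency = 4
Mode = 13

Mode = 13


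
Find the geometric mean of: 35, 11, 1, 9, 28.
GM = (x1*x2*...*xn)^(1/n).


Product = 35 × 11 × 1 × 9 × 28 = 97020
GM = 97020^(1/5) = 9.9397

GM = 9.9397


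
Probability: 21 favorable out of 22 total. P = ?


P = 21/22 = 0.9545

P = 0.9545


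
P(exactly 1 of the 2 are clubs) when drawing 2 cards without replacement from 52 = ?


Hypergeometric: P(X=1) = C(13,1)·C(39,1) / C(52,2)
= 13 × 39 / 1326
= 507/1326 = 0.3824

P = 0.3824


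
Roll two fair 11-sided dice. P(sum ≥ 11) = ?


Total outcomes = 11×11 = 121
Favorable (sum ≥ 11): 76
P = 76/121 = 0.6281

P = 0.6281


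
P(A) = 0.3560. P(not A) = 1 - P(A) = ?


P(not A) = 1 - 0.3560 = 0.6440

P(not A) = 0.6440


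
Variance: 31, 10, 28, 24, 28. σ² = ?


Mean = 24.2000
Squared deviations: 46.2400, 201.6400, 14.4400, 0.0400, 14.4400
Sum = 276.8000
Variance = 276.8000/5 = 55.3600

Variance = 55.3600


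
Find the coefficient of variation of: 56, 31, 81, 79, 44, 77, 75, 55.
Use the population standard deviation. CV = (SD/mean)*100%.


Mean = 62.2500
SD = 17.3692
CV = (17.3692/62.2500)*100 = 27.9023%

CV = 27.9023%


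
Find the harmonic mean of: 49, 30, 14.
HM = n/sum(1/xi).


Sum of reciprocals = 1/49 + 1/30 + 1/14 = 0.125170
HM = 3/0.125170 = 23.9674

HM = 23.9674


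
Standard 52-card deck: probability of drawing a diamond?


13 diamonds in 52 cards
P = 13/52 = 0.2500

P = 0.2500


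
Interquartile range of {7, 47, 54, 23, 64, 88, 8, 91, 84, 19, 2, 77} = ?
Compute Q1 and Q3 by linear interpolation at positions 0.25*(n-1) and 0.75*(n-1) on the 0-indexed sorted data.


Sorted: 2, 7, 8, 19, 23, 47, 54, 64, 77, 84, 88, 91
Q1 (25th %ile) = 16.2500
Q3 (75th %ile) = 78.7500
IQR = 78.7500 - 16.2500 = 62.5000

IQR = 62.5000


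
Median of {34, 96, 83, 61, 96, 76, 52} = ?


Sorted: 34, 52, 61, 76, 83, 96, 96
n = 7 (odd)
Middle value = 76

Median = 76


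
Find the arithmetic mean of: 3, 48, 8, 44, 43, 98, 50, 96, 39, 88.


Sum = 3 + 48 + 8 + 44 + 43 + 98 + 50 + 96 + 39 + 88 = 517
n = 10
Mean = 517/10 = 51.7000

Mean = 51.7000


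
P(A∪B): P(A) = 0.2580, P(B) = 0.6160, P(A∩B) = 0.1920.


P(A∪B) = 0.2580 + 0.6160 - 0.1920
= 0.8740 - 0.1920
= 0.6820

P(A∪B) = 0.6820


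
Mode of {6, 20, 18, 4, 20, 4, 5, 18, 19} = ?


Frequencies: 4:2, 5:1, 6:1, 18:2, 19:1, 20:2
Max frequency = 2
Mode = 4, 18, 20

Mode = 4, 18, 20


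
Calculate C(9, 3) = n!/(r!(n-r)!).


C(9,3) = 9!/(3! × 6!)
= 362880/(6 × 720)
= 84

C(9,3) = 84


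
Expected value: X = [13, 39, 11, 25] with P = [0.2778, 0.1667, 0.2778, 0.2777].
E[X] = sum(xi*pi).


E[X] = 13*0.2778 + 39*0.1667 + 11*0.2778 + 25*0.2777
= 3.6114 + 6.5013 + 3.0558 + 6.9425
= 20.1110

E[X] = 20.1110


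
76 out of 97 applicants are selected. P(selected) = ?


P = 76/97 = 0.7835

P = 0.7835


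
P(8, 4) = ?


P(8,4) = 8!/4!
= 40320/24
= 1680

P(8,4) = 1680


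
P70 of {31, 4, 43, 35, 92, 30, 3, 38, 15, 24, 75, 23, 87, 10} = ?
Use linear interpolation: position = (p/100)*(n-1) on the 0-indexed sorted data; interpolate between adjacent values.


Sorted: 3, 4, 10, 15, 23, 24, 30, 31, 35, 38, 43, 75, 87, 92
n = 14
Index = 70/100 * 13 = 9.1000
Lower = data[9] = 38, Upper = data[10] = 43
P70 = 38 + 0.1000*(5) = 38.5000

P70 = 38.5000


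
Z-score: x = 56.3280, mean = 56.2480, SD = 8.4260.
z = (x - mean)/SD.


z = (56.3280 - 56.2480)/8.4260
= 0.0800/8.4260
= 0.0095

z = 0.0095


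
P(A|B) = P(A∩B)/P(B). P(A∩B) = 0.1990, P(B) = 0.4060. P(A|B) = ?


P(A|B) = 0.1990/0.4060 = 0.4901

P(A|B) = 0.4901


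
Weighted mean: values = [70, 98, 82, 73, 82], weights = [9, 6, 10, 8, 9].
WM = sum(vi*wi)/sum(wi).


Numerator = 70*9 + 98*6 + 82*10 + 73*8 + 82*9 = 3360
Denominator = 9 + 6 + 10 + 8 + 9 = 42
WM = 3360/42 = 80.0000

WM = 80.0000


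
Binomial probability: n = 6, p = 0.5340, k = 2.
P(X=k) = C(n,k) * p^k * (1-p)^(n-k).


C(6,2) = 15
p^2 = 0.285156
(1-p)^4 = 0.047157
P = 15 * 0.285156 * 0.047157 = 0.2017

P(X=2) = 0.2017


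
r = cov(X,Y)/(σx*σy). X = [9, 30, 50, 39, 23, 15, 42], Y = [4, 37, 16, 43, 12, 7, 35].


Mean X = 29.7143, Mean Y = 22.0000
SD X = 13.832821, SD Y = 14.735768
Cov = 128.285714
r = 128.285714/(13.832821*14.735768) = 0.6294

r = 0.6294


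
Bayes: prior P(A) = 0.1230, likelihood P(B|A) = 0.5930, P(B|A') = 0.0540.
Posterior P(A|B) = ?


P(B) = P(B|A)*P(A) + P(B|A')*P(A')
= 0.5930*0.1230 + 0.0540*0.8770
= 0.072939 + 0.047358 = 0.120297
P(A|B) = 0.072939/0.120297 = 0.6063

P(A|B) = 0.6063


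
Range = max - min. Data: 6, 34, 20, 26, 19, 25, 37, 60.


Max = 60, Min = 6
Range = 60 - 6 = 54

Range = 54


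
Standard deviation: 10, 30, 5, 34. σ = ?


Mean = 19.7500
Variance = 155.1875
SD = sqrt(155.1875) = 12.4574

SD = 12.4574


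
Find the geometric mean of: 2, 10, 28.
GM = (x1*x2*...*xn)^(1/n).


Product = 2 × 10 × 28 = 560
GM = 560^(1/3) = 8.2426

GM = 8.2426


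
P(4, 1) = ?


P(4,1) = 4!/3!
= 24/6
= 4

P(4,1) = 4


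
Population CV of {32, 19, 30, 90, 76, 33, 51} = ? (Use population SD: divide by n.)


Mean = 47.2857
SD = 24.4932
CV = (24.4932/47.2857)*100 = 51.7984%

CV = 51.7984%


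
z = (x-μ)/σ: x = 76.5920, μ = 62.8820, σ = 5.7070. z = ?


z = (76.5920 - 62.8820)/5.7070
= 13.7100/5.7070
= 2.4023

z = 2.4023


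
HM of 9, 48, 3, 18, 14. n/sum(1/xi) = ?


Sum of reciprocals = 1/9 + 1/48 + 1/3 + 1/18 + 1/14 = 0.592262
HM = 5/0.592262 = 8.4422

HM = 8.4422


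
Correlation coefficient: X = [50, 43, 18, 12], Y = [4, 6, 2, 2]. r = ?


Mean X = 30.7500, Mean Y = 3.5000
SD X = 16.083765, SD Y = 1.658312
Cov = 21.875000
r = 21.875000/(16.083765*1.658312) = 0.8202

r = 0.8202


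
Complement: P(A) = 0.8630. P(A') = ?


P(not A) = 1 - 0.8630 = 0.1370

P(not A) = 0.1370


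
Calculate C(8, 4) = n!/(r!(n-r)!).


C(8,4) = 8!/(4! × 4!)
= 40320/(24 × 24)
= 70

C(8,4) = 70


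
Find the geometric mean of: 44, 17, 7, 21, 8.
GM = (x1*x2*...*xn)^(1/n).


Product = 44 × 17 × 7 × 21 × 8 = 879648
GM = 879648^(1/5) = 15.4476

GM = 15.4476


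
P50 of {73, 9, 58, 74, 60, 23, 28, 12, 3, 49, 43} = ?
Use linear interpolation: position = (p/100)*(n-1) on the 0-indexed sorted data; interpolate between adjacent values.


Sorted: 3, 9, 12, 23, 28, 43, 49, 58, 60, 73, 74
n = 11
Index = 50/100 * 10 = 5.0000
Lower = data[5] = 43, Upper = data[6] = 49
P50 = 43 + 0*(6) = 43.0000

P50 = 43.0000


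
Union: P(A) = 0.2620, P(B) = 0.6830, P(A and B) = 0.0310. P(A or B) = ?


P(A∪B) = 0.2620 + 0.6830 - 0.0310
= 0.9450 - 0.0310
= 0.9140

P(A∪B) = 0.9140


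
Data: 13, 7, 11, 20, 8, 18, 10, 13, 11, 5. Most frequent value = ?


Frequencies: 5:1, 7:1, 8:1, 10:1, 11:2, 13:2, 18:1, 20:1
Max frequency = 2
Mode = 11, 13

Mode = 11, 13


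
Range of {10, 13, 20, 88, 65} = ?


Max = 88, Min = 10
Range = 88 - 10 = 78

Range = 78


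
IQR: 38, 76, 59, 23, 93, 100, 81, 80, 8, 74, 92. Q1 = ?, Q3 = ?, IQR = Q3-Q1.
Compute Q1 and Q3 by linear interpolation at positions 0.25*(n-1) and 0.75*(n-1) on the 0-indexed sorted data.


Sorted: 8, 23, 38, 59, 74, 76, 80, 81, 92, 93, 100
Q1 (25th %ile) = 48.5000
Q3 (75th %ile) = 86.5000
IQR = 86.5000 - 48.5000 = 38.0000

IQR = 38.0000


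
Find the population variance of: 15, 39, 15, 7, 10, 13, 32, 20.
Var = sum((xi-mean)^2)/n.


Mean = 18.8750
Squared deviations: 15.0156, 405.0156, 15.0156, 141.0156, 78.7656, 34.5156, 172.2656, 1.2656
Sum = 862.8750
Variance = 862.8750/8 = 107.8594

Variance = 107.8594


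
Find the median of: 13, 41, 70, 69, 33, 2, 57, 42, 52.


Sorted: 2, 13, 33, 41, 42, 52, 57, 69, 70
n = 9 (odd)
Middle value = 42

Median = 42


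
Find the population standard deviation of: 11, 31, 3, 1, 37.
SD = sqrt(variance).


Mean = 16.6000
Variance = 216.6400
SD = sqrt(216.6400) = 14.7187

SD = 14.7187


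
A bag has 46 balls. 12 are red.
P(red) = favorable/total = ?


P = 12/46 = 0.2609

P = 0.2609


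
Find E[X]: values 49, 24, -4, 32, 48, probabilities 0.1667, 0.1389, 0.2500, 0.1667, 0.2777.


E[X] = 49*0.1667 + 24*0.1389 - 4*0.2500 + 32*0.1667 + 48*0.2777
= 8.1683 + 3.3336 - 1.0000 + 5.3344 + 13.3296
= 29.1659

E[X] = 29.1659


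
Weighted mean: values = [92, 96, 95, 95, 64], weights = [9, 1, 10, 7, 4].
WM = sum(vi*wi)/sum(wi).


Numerator = 92*9 + 96*1 + 95*10 + 95*7 + 64*4 = 2795
Denominator = 9 + 1 + 10 + 7 + 4 = 31
WM = 2795/31 = 90.1613

WM = 90.1613


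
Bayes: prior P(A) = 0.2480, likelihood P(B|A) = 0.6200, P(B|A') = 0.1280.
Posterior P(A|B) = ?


P(B) = P(B|A)*P(A) + P(B|A')*P(A')
= 0.6200*0.2480 + 0.1280*0.7520
= 0.153760 + 0.096256 = 0.250016
P(A|B) = 0.153760/0.250016 = 0.6150

P(A|B) = 0.6150


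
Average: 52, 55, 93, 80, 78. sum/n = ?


Sum = 52 + 55 + 93 + 80 + 78 = 358
n = 5
Mean = 358/5 = 71.6000

Mean = 71.6000


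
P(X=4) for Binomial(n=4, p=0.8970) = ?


C(4,4) = 1
p^4 = 0.647396
(1-p)^0 = 1.000000
P = 1 * 0.647396 * 1.000000 = 0.6474

P(X=4) = 0.6474


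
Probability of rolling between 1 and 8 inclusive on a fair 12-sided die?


Favorable outcomes (1 ≤ roll ≤ 8): 8
Total outcomes = 12
P = 8/12 = 0.6667

P = 0.6667


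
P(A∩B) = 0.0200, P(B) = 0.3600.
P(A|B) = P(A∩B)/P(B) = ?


P(A|B) = 0.0200/0.3600 = 0.0556

P(A|B) = 0.0556


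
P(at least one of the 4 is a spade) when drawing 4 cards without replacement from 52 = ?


P(at least one) = 1 - P(none)
P(none) = (39/52) × (38/51) × (37/50) × (36/49) = 0.303818
P(at least one) = 1 - 0.303818 = 0.6962

P = 0.6962


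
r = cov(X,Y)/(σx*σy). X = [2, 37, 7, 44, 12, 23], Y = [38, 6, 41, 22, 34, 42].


Mean X = 20.8333, Mean Y = 30.5000
SD X = 15.420945, SD Y = 12.802994
Cov = -147.583333
r = -147.583333/(15.420945*12.802994) = -0.7475

r = -0.7475


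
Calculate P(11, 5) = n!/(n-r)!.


P(11,5) = 11!/6!
= 39916800/720
= 55440

P(11,5) = 55440


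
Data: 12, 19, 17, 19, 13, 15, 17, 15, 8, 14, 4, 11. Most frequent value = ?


Frequencies: 4:1, 8:1, 11:1, 12:1, 13:1, 14:1, 15:2, 17:2, 19:2
Max frequency = 2
Mode = 15, 17, 19

Mode = 15, 17, 19


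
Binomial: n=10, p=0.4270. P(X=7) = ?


C(10,7) = 120
p^7 = 0.002588
(1-p)^3 = 0.188133
P = 120 * 0.002588 * 0.188133 = 0.0584

P(X=7) = 0.0584


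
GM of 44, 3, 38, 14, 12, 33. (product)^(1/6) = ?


Product = 44 × 3 × 38 × 14 × 12 × 33 = 27808704
GM = 27808704^(1/6) = 17.4059

GM = 17.4059


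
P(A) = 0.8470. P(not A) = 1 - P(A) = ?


P(not A) = 1 - 0.8470 = 0.1530

P(not A) = 0.1530


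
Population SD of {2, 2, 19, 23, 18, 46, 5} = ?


Mean = 16.4286
Variance = 210.5306
SD = sqrt(210.5306) = 14.5097

SD = 14.5097


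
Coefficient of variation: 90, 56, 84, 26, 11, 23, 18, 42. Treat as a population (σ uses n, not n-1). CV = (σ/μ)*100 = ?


Mean = 43.7500
SD = 28.2699
CV = (28.2699/43.7500)*100 = 64.6169%

CV = 64.6169%
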